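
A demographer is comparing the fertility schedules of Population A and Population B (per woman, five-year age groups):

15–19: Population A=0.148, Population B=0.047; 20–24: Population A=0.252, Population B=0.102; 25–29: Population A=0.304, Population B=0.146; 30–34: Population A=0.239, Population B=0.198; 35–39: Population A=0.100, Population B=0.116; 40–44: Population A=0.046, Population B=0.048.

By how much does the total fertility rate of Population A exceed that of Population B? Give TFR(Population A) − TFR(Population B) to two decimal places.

2.16

Population A:
  Sum of ASFRs = 0.148 + 0.252 + 0.304 + 0.239 + 0.100 + 0.046 = 1.089
  TFR = 5 × 1.089 = 5.445
Population B:
  Sum of ASFRs = 0.047 + 0.102 + 0.146 + 0.198 + 0.116 + 0.048 = 0.657
  TFR = 5 × 0.657 = 3.285
Difference = 5.445 − 3.285 = 2.16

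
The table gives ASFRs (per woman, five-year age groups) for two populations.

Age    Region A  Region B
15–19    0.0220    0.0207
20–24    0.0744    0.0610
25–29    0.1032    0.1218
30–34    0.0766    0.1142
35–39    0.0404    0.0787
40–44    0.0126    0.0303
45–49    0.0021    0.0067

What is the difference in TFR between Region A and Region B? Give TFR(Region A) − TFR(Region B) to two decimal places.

Region A:
  Sum of ASFRs = 0.0220 + 0.0744 + 0.1032 + 0.0766 + 0.0404 + 0.0126 + 0.0021 = 0.3313
  TFR = 5 × 0.3313 = 1.6565
Region B:
  Sum of ASFRs = 0.0207 + 0.0610 + 0.1218 + 0.1142 + 0.0787 + 0.0303 + 0.0067 = 0.4334
  TFR = 5 × 0.4334 = 2.167
Difference = 1.6565 − 2.167 = -0.5105

-0.51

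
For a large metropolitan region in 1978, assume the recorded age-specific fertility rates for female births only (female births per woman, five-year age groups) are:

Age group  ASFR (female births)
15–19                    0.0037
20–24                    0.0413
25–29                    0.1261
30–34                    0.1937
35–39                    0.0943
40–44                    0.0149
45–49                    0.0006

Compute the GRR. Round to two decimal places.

Sum of female ASFRs = 0.0037 + 0.0413 + 0.1261 + 0.1937 + 0.0943 + 0.0149 + 0.0006 = 0.4746
GRR = 5 × 0.4746 = 2.373

2.37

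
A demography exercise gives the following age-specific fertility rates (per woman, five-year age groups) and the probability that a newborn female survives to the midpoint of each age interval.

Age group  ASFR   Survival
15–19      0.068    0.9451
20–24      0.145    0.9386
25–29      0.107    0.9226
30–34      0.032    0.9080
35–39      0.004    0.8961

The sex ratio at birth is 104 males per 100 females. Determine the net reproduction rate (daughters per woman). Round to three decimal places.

0.813

Proportion female at birth = 100 / (100 + 104) = 0.49020.
Weighting each age-specific rate by interval width and survival:
  15–19: 5 × 0.068 × 0.9451 = 0.32133
  20–24: 5 × 0.145 × 0.9386 = 0.68049
  25–29: 5 × 0.107 × 0.9226 = 0.49359
  30–34: 5 × 0.032 × 0.9080 = 0.14528
  35–39: 5 × 0.004 × 0.8961 = 0.01792
Sum = 1.65861
NRR = 0.49020 × 1.65861 = 0.81305
An NRR under 1 implies long-run decline under these rates.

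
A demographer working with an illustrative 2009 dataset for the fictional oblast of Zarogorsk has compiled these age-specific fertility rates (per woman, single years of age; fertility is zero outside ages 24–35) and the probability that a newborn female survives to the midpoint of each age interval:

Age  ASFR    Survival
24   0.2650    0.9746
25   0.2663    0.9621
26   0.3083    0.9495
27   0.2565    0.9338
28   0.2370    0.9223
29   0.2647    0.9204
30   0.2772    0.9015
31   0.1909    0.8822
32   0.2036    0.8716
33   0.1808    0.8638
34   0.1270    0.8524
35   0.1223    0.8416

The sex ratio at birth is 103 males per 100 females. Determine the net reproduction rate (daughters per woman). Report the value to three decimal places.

Proportion female at birth = 100 / (100 + 103) = 0.49261.
Each age group contributes 1 × ASFR × survival:
  24: 1 × 0.2650 × 0.9746 = 0.25827
  25: 1 × 0.2663 × 0.9621 = 0.25621
  26: 1 × 0.3083 × 0.9495 = 0.29273
  27: 1 × 0.2565 × 0.9338 = 0.23952
  28: 1 × 0.2370 × 0.9223 = 0.21859
  29: 1 × 0.2647 × 0.9204 = 0.24363
  30: 1 × 0.2772 × 0.9015 = 0.24990
  31: 1 × 0.1909 × 0.8822 = 0.16841
  32: 1 × 0.2036 × 0.8716 = 0.17746
  33: 1 × 0.1808 × 0.8638 = 0.15618
  34: 1 × 0.1270 × 0.8524 = 0.10825
  35: 1 × 0.1223 × 0.8416 = 0.10293
Sum = 2.47208
NRR = 0.49261 × 2.47208 = 1.21777

1.218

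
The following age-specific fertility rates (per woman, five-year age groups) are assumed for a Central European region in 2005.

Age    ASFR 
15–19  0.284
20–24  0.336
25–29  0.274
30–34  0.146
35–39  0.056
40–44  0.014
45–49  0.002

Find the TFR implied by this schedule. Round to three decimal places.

Sum of ASFRs = 0.284 + 0.336 + 0.274 + 0.146 + 0.056 + 0.014 + 0.002 = 1.112
TFR = 5 × 1.112 = 5.56

5.560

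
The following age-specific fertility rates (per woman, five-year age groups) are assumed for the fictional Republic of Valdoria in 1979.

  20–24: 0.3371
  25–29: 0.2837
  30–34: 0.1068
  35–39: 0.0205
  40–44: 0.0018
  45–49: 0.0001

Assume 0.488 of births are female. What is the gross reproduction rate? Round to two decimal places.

1.83

Proportion female at birth = 0.488.
Sum of ASFRs = 0.3371 + 0.2837 + 0.1068 + 0.0205 + 0.0018 + 0.0001 = 0.7500
TFR = 5 × 0.7500 = 3.75
GRR = 0.488 × 3.75 = 1.83000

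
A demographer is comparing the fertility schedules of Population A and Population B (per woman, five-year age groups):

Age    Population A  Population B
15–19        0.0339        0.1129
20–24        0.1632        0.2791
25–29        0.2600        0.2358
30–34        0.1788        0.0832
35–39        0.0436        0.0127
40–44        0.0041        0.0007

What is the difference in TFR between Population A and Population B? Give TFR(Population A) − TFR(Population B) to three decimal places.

-0.204

Population A:
  Sum of ASFRs = 0.0339 + 0.1632 + 0.2600 + 0.1788 + 0.0436 + 0.0041 = 0.6836
  TFR = 5 × 0.6836 = 3.418
Population B:
  Sum of ASFRs = 0.1129 + 0.2791 + 0.2358 + 0.0832 + 0.0127 + 0.0007 = 0.7244
  TFR = 5 × 0.7244 = 3.622
Difference = 3.418 − 3.622 = -0.204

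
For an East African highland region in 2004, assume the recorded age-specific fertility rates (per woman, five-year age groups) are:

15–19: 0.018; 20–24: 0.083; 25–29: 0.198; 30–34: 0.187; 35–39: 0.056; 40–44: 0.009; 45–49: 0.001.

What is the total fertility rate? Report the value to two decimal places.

Sum of ASFRs = 0.018 + 0.083 + 0.198 + 0.187 + 0.056 + 0.009 + 0.001 = 0.552
TFR = 5 × 0.552 = 2.76

2.76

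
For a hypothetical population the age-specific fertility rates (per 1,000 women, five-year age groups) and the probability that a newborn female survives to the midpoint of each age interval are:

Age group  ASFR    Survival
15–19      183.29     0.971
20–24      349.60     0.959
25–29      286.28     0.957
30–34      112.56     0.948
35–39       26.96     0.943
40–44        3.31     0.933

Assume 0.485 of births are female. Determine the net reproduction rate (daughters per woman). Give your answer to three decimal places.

Proportion female at birth = 0.485.
Each age group contributes 5 × ASFR × survival:
  15–19: 5 × 183.29/1000 × 0.971 = 0.88987
  20–24: 5 × 349.60/1000 × 0.959 = 1.67633
  25–29: 5 × 286.28/1000 × 0.957 = 1.36985
  30–34: 5 × 112.56/1000 × 0.948 = 0.53353
  35–39: 5 × 26.96/1000 × 0.943 = 0.12712
  40–44: 5 × 3.31/1000 × 0.933 = 0.01544
Sum = 4.61214
NRR = 0.485 × 4.61214 = 2.23689

2.237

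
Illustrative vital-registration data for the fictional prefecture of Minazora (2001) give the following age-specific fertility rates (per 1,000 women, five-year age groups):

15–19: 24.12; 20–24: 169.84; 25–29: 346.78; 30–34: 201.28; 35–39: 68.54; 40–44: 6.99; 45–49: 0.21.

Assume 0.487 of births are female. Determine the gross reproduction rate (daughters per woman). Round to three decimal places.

Proportion female at birth = 0.487.
Sum of ASFRs = 24.12 + 169.84 + 346.78 + 201.28 + 68.54 + 6.99 + 0.21 = 817.76
TFR = 5 × 817.76 / 1000 = 4.0888
GRR = 0.487 × 4.0888 = 1.99125

1.991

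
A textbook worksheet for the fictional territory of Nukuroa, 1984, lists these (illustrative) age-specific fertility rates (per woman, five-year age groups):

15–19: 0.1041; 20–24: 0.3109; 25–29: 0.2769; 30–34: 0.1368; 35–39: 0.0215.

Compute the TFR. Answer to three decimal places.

4.251

Sum of ASFRs = 0.1041 + 0.3109 + 0.2769 + 0.1368 + 0.0215 = 0.8502
TFR = 5 × 0.8502 = 4.251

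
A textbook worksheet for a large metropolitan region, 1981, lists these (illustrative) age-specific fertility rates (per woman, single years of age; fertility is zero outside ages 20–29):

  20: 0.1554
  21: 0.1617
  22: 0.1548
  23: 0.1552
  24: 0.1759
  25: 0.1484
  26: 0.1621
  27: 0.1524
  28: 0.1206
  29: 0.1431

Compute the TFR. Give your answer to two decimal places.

Sum of ASFRs = 0.1554 + 0.1617 + 0.1548 + 0.1552 + 0.1759 + 0.1484 + 0.1621 + 0.1524 + 0.1206 + 0.1431 = 1.5296
TFR = 1.5296

1.53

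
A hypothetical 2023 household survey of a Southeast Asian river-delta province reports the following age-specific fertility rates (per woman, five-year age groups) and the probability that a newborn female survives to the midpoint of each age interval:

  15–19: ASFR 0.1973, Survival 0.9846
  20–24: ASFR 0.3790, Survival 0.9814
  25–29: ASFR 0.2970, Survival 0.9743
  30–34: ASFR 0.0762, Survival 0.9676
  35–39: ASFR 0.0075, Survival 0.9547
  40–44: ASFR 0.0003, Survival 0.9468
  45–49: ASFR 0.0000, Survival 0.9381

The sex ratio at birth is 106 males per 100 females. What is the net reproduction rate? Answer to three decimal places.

Proportion female at birth = 100 / (100 + 106) = 0.48544.
Survival-weighted fertility by age (5·fₓ·Sₓ):
  15–19: 5 × 0.1973 × 0.9846 = 0.97131
  20–24: 5 × 0.3790 × 0.9814 = 1.85975
  25–29: 5 × 0.2970 × 0.9743 = 1.44684
  30–34: 5 × 0.0762 × 0.9676 = 0.36866
  35–39: 5 × 0.0075 × 0.9547 = 0.03580
  40–44: 5 × 0.0003 × 0.9468 = 0.00142
  45–49: 5 × 0.0000 × 0.9381 = 0.00000
Sum = 4.68378
NRR = 0.48544 × 4.68378 = 2.27369
With NRR above 1 the population is above replacement fertility.

2.274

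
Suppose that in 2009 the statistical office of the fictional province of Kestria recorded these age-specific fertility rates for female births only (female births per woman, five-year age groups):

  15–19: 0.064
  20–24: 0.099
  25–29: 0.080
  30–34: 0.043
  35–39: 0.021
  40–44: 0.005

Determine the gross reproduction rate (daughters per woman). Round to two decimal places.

1.56

Sum of female ASFRs = 0.064 + 0.099 + 0.080 + 0.043 + 0.021 + 0.005 = 0.312
GRR = 5 × 0.312 = 1.56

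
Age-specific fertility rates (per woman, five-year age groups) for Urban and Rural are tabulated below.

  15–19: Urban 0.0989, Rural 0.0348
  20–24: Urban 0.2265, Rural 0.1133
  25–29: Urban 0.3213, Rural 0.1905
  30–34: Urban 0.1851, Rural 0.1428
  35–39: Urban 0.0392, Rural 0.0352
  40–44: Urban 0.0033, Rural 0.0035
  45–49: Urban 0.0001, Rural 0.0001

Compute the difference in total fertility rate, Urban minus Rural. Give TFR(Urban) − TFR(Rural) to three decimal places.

Urban:
  Sum of ASFRs = 0.0989 + 0.2265 + 0.3213 + 0.1851 + 0.0392 + 0.0033 + 0.0001 = 0.8744
  TFR = 5 × 0.8744 = 4.372
Rural:
  Sum of ASFRs = 0.0348 + 0.1133 + 0.1905 + 0.1428 + 0.0352 + 0.0035 + 0.0001 = 0.5202
  TFR = 5 × 0.5202 = 2.601
Difference = 4.372 − 2.601 = 1.771

1.771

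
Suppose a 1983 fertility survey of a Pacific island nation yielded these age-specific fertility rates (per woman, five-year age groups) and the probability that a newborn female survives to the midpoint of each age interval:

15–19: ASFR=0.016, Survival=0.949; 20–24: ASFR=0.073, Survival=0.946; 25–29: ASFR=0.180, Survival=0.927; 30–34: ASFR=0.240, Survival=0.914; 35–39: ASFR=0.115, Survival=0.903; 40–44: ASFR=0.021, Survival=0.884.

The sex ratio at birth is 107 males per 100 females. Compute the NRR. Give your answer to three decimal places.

Proportion female at birth = 100 / (100 + 107) = 0.48309.
Per-age-group product (5 × ASFR × survival probability):
  15–19: 5 × 0.016 × 0.949 = 0.07592
  20–24: 5 × 0.073 × 0.946 = 0.34529
  25–29: 5 × 0.180 × 0.927 = 0.83430
  30–34: 5 × 0.240 × 0.914 = 1.09680
  35–39: 5 × 0.115 × 0.903 = 0.51923
  40–44: 5 × 0.021 × 0.884 = 0.09282
Sum = 2.96436
NRR = 0.48309 × 2.96436 = 1.43205

1.432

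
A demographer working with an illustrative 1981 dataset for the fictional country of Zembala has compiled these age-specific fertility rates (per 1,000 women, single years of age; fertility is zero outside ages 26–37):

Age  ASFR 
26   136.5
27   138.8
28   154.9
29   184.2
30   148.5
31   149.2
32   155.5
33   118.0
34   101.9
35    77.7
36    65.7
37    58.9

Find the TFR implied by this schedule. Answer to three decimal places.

1.490

Sum of ASFRs = 136.5 + 138.8 + 154.9 + 184.2 + 148.5 + 149.2 + 155.5 + 118.0 + 101.9 + 77.7 + 65.7 + 58.9 = 1489.8
TFR = 1489.8 / 1000 = 1.4898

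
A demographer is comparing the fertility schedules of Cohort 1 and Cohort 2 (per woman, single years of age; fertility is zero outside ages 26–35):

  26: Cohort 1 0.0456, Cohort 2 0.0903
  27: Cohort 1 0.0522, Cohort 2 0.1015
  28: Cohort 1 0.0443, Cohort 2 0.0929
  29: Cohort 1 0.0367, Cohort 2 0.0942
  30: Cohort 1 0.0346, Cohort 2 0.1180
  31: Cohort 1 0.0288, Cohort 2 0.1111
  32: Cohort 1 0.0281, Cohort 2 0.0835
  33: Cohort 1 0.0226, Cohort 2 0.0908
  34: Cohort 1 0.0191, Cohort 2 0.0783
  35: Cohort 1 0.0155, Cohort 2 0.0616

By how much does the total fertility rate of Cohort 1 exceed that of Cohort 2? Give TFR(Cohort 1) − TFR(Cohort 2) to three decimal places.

-0.595

Cohort 1:
  Sum of ASFRs = 0.0456 + 0.0522 + 0.0443 + 0.0367 + 0.0346 + 0.0288 + 0.0281 + 0.0226 + 0.0191 + 0.0155 = 0.3275
  TFR = 0.3275
Cohort 2:
  Sum of ASFRs = 0.0903 + 0.1015 + 0.0929 + 0.0942 + 0.1180 + 0.1111 + 0.0835 + 0.0908 + 0.0783 + 0.0616 = 0.9222
  TFR = 0.9222
Difference = 0.3275 − 0.9222 = -0.5947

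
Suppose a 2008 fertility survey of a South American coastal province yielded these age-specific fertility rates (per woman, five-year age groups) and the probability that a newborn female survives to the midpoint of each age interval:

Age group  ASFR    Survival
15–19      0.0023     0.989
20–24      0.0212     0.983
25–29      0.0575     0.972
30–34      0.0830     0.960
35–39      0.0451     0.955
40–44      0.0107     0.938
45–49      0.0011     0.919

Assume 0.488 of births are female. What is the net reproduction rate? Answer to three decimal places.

0.519

Proportion female at birth = 0.488.
Each age group contributes 5 × ASFR × survival:
  15–19: 5 × 0.0023 × 0.989 = 0.01137
  20–24: 5 × 0.0212 × 0.983 = 0.10420
  25–29: 5 × 0.0575 × 0.972 = 0.27945
  30–34: 5 × 0.0830 × 0.960 = 0.39840
  35–39: 5 × 0.0451 × 0.955 = 0.21535
  40–44: 5 × 0.0107 × 0.938 = 0.05018
  45–49: 5 × 0.0011 × 0.919 = 0.00505
Sum = 1.06400
NRR = 0.488 × 1.06400 = 0.51923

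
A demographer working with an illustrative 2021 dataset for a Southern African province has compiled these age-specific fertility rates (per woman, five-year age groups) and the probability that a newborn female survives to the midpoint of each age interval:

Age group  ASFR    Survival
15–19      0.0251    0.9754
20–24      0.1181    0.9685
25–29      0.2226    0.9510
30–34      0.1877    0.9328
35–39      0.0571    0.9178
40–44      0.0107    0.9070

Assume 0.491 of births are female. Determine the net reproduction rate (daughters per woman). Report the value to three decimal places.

Proportion female at birth = 0.491.
Survival-weighted fertility by age (5·fₓ·Sₓ):
  15–19: 5 × 0.0251 × 0.9754 = 0.12241
  20–24: 5 × 0.1181 × 0.9685 = 0.57190
  25–29: 5 × 0.2226 × 0.9510 = 1.05846
  30–34: 5 × 0.1877 × 0.9328 = 0.87543
  35–39: 5 × 0.0571 × 0.9178 = 0.26203
  40–44: 5 × 0.0107 × 0.9070 = 0.04852
Sum = 2.93875
NRR = 0.491 × 2.93875 = 1.44293
NRR > 1, so each generation more than replaces itself.

1.443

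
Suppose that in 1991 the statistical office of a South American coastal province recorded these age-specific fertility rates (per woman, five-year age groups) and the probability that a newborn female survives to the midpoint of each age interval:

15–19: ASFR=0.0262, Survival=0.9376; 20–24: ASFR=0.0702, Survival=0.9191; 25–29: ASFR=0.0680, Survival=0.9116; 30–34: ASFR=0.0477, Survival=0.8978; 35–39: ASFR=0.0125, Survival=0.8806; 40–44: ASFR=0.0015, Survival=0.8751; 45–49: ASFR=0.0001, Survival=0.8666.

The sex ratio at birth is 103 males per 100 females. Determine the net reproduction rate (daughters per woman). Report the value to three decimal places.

0.508

Proportion female at birth = 100 / (100 + 103) = 0.49261.
Each age group contributes 5 × ASFR × survival:
  15–19: 5 × 0.0262 × 0.9376 = 0.12283
  20–24: 5 × 0.0702 × 0.9191 = 0.32260
  25–29: 5 × 0.0680 × 0.9116 = 0.30994
  30–34: 5 × 0.0477 × 0.8978 = 0.21413
  35–39: 5 × 0.0125 × 0.8806 = 0.05504
  40–44: 5 × 0.0015 × 0.8751 = 0.00656
  45–49: 5 × 0.0001 × 0.8666 = 0.00043
Sum = 1.03153
NRR = 0.49261 × 1.03153 = 0.50814
With NRR below 1 the population is below replacement fertility.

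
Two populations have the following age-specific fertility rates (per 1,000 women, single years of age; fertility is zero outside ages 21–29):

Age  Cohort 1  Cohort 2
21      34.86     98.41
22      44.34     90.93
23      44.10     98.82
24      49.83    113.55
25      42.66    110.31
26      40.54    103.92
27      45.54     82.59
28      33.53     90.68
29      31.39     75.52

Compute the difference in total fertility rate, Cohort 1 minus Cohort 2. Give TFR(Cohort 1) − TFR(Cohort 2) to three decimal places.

Cohort 1:
  Sum of ASFRs = 34.86 + 44.34 + 44.10 + 49.83 + 42.66 + 40.54 + 45.54 + 33.53 + 31.39 = 366.79
  TFR = 366.79 / 1000 = 0.36679
Cohort 2:
  Sum of ASFRs = 98.41 + 90.93 + 98.82 + 113.55 + 110.31 + 103.92 + 82.59 + 90.68 + 75.52 = 864.73
  TFR = 864.73 / 1000 = 0.86473
Difference = 0.36679 − 0.86473 = -0.49794

-0.498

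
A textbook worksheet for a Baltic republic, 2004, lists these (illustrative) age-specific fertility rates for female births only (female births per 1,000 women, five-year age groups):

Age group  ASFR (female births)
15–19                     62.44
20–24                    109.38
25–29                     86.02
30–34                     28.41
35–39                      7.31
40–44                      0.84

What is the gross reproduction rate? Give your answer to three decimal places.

Sum of female ASFRs = 62.44 + 109.38 + 86.02 + 28.41 + 7.31 + 0.84 = 294.40
GRR = 5 × 294.40 / 1000 = 1.472

1.472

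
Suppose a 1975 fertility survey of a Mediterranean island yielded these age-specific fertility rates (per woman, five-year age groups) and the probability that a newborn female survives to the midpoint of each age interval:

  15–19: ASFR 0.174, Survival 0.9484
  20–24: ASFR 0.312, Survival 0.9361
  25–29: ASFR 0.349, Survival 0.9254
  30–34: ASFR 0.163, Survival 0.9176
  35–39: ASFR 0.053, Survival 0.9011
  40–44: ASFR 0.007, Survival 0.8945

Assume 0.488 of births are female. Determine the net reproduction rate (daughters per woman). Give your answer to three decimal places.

2.400

Proportion female at birth = 0.488.
Each age group contributes 5 × ASFR × survival:
  15–19: 5 × 0.174 × 0.9484 = 0.82511
  20–24: 5 × 0.312 × 0.9361 = 1.46032
  25–29: 5 × 0.349 × 0.9254 = 1.61482
  30–34: 5 × 0.163 × 0.9176 = 0.74784
  35–39: 5 × 0.053 × 0.9011 = 0.23879
  40–44: 5 × 0.007 × 0.8945 = 0.03131
Sum = 4.91819
NRR = 0.488 × 4.91819 = 2.40008
An NRR exceeding 1 indicates intrinsic growth under these rates.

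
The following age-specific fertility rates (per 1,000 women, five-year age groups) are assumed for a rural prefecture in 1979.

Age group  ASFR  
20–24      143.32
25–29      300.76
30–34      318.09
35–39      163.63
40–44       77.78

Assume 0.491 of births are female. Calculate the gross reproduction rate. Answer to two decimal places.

2.46

Proportion female at birth = 0.491.
Sum of ASFRs = 143.32 + 300.76 + 318.09 + 163.63 + 77.78 = 1003.58
TFR = 5 × 1003.58 / 1000 = 5.0179
GRR = 0.491 × 5.0179 = 2.46379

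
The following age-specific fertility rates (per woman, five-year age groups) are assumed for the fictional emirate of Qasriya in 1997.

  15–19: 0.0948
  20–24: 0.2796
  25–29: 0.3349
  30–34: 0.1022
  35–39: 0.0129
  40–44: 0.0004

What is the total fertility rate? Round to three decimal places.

Sum of ASFRs = 0.0948 + 0.2796 + 0.3349 + 0.1022 + 0.0129 + 0.0004 = 0.8248
TFR = 5 × 0.8248 = 4.124

4.124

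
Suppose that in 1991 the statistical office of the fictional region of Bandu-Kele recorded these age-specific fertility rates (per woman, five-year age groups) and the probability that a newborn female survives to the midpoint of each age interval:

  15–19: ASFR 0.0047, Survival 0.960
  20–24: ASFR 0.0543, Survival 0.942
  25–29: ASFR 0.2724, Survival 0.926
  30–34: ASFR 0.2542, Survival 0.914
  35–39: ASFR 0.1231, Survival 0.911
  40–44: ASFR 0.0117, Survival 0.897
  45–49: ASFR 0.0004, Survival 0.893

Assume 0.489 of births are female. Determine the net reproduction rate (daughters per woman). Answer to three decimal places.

1.622

Proportion female at birth = 0.489.
Each age group contributes 5 × ASFR × survival:
  15–19: 5 × 0.0047 × 0.960 = 0.02256
  20–24: 5 × 0.0543 × 0.942 = 0.25575
  25–29: 5 × 0.2724 × 0.926 = 1.26121
  30–34: 5 × 0.2542 × 0.914 = 1.16169
  35–39: 5 × 0.1231 × 0.911 = 0.56072
  40–44: 5 × 0.0117 × 0.897 = 0.05247
  45–49: 5 × 0.0004 × 0.893 = 0.00179
Sum = 3.31619
NRR = 0.489 × 3.31619 = 1.62162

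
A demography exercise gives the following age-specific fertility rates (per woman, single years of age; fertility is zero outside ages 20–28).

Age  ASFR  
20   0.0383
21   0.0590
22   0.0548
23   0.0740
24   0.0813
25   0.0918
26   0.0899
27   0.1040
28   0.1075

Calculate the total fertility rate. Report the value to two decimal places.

Sum of ASFRs = 0.0383 + 0.0590 + 0.0548 + 0.0740 + 0.0813 + 0.0918 + 0.0899 + 0.1040 + 0.1075 = 0.7006
TFR = 0.7006

0.70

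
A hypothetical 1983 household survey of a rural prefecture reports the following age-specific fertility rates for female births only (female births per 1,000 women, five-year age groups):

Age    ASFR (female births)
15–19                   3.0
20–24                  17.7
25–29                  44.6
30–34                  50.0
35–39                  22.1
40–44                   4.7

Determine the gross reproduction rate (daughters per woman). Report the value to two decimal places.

Sum of female ASFRs = 3.0 + 17.7 + 44.6 + 50.0 + 22.1 + 4.7 = 142.1
GRR = 5 × 142.1 / 1000 = 0.7105

0.71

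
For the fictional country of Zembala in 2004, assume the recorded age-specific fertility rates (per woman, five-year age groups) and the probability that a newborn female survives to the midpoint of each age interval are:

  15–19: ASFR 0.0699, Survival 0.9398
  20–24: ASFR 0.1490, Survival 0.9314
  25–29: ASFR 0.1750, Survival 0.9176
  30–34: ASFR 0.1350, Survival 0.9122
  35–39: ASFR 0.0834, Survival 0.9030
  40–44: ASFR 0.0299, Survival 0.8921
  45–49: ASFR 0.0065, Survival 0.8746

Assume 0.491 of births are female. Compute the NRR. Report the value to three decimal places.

1.463

Proportion female at birth = 0.491.
Survival-weighted fertility by age (5·fₓ·Sₓ):
  15–19: 5 × 0.0699 × 0.9398 = 0.32846
  20–24: 5 × 0.1490 × 0.9314 = 0.69389
  25–29: 5 × 0.1750 × 0.9176 = 0.80290
  30–34: 5 × 0.1350 × 0.9122 = 0.61574
  35–39: 5 × 0.0834 × 0.9030 = 0.37655
  40–44: 5 × 0.0299 × 0.8921 = 0.13337
  45–49: 5 × 0.0065 × 0.8746 = 0.02842
Sum = 2.97933
NRR = 0.491 × 2.97933 = 1.46285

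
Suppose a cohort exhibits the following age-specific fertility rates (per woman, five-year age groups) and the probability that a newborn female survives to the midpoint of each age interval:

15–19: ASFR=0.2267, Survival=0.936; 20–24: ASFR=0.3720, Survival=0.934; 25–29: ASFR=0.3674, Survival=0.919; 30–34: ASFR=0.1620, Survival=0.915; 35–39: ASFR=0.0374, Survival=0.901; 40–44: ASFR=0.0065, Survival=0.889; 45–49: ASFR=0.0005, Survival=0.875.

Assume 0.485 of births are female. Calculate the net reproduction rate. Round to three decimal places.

2.632

Proportion female at birth = 0.485.
Survival-weighted fertility by age (5·fₓ·Sₓ):
  15–19: 5 × 0.2267 × 0.936 = 1.06096
  20–24: 5 × 0.3720 × 0.934 = 1.73724
  25–29: 5 × 0.3674 × 0.919 = 1.68820
  30–34: 5 × 0.1620 × 0.915 = 0.74115
  35–39: 5 × 0.0374 × 0.901 = 0.16849
  40–44: 5 × 0.0065 × 0.889 = 0.02889
  45–49: 5 × 0.0005 × 0.875 = 0.00219
Sum = 5.42712
NRR = 0.485 × 5.42712 = 2.63215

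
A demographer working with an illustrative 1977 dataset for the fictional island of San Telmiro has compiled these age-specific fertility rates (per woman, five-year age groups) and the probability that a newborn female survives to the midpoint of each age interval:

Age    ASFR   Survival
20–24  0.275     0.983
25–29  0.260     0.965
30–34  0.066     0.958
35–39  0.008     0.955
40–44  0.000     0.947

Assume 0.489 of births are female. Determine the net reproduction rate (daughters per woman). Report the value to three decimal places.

Proportion female at birth = 0.489.
Each age group contributes 5 × ASFR × survival:
  20–24: 5 × 0.275 × 0.983 = 1.35163
  25–29: 5 × 0.260 × 0.965 = 1.25450
  30–34: 5 × 0.066 × 0.958 = 0.31614
  35–39: 5 × 0.008 × 0.955 = 0.03820
  40–44: 5 × 0.000 × 0.947 = 0.00000
Sum = 2.96047
NRR = 0.489 × 2.96047 = 1.44767

1.448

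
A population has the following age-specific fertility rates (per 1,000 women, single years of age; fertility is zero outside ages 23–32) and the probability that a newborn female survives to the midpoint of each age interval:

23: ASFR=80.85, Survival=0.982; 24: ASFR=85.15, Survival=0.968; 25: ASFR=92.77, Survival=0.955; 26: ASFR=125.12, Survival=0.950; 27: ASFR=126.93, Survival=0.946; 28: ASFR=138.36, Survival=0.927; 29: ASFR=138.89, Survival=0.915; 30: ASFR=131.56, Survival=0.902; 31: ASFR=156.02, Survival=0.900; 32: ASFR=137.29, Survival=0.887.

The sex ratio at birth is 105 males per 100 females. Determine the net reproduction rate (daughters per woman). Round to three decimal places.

0.549

Proportion female at birth = 100 / (100 + 105) = 0.48780.
Weighting each age-specific rate by interval width and survival:
  23: 1 × 80.85/1000 × 0.982 = 0.07939
  24: 1 × 85.15/1000 × 0.968 = 0.08243
  25: 1 × 92.77/1000 × 0.955 = 0.08860
  26: 1 × 125.12/1000 × 0.950 = 0.11886
  27: 1 × 126.93/1000 × 0.946 = 0.12008
  28: 1 × 138.36/1000 × 0.927 = 0.12826
  29: 1 × 138.89/1000 × 0.915 = 0.12708
  30: 1 × 131.56/1000 × 0.902 = 0.11867
  31: 1 × 156.02/1000 × 0.900 = 0.14042
  32: 1 × 137.29/1000 × 0.887 = 0.12178
Sum = 1.12557
NRR = 0.48780 × 1.12557 = 0.54905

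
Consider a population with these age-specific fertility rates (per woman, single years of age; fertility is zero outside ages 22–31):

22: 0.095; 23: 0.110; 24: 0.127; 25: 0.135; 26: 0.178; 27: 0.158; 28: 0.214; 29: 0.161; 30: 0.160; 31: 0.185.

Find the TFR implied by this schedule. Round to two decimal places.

Sum of ASFRs = 0.095 + 0.110 + 0.127 + 0.135 + 0.178 + 0.158 + 0.214 + 0.161 + 0.160 + 0.185 = 1.523
TFR = 1.523

1.52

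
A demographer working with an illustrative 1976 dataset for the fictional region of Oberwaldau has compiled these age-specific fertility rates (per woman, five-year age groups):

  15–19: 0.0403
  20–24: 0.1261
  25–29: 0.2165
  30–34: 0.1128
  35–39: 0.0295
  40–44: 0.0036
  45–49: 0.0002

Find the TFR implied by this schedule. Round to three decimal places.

2.645

Sum of ASFRs = 0.0403 + 0.1261 + 0.2165 + 0.1128 + 0.0295 + 0.0036 + 0.0002 = 0.5290
TFR = 5 × 0.5290 = 2.645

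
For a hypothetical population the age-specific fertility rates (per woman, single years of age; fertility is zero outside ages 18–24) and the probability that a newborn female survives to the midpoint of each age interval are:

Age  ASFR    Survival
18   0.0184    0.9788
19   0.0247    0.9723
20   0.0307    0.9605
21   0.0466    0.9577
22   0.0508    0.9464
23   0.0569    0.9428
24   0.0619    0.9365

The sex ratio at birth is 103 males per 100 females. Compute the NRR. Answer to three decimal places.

Proportion female at birth = 100 / (100 + 103) = 0.49261.
Survival-weighted fertility by age (1·fₓ·Sₓ):
  18: 1 × 0.0184 × 0.9788 = 0.01801
  19: 1 × 0.0247 × 0.9723 = 0.02402
  20: 1 × 0.0307 × 0.9605 = 0.02949
  21: 1 × 0.0466 × 0.9577 = 0.04463
  22: 1 × 0.0508 × 0.9464 = 0.04808
  23: 1 × 0.0569 × 0.9428 = 0.05365
  24: 1 × 0.0619 × 0.9365 = 0.05797
Sum = 0.27585
NRR = 0.49261 × 0.27585 = 0.13589

0.136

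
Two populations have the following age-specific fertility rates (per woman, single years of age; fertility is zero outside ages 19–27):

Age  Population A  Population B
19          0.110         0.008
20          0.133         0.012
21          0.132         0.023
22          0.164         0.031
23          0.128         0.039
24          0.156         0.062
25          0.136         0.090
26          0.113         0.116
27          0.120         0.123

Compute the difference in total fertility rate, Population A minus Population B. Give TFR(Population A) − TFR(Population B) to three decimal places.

Population A:
  Sum of ASFRs = 0.110 + 0.133 + 0.132 + 0.164 + 0.128 + 0.156 + 0.136 + 0.113 + 0.120 = 1.192
  TFR = 1.192
Population B:
  Sum of ASFRs = 0.008 + 0.012 + 0.023 + 0.031 + 0.039 + 0.062 + 0.090 + 0.116 + 0.123 = 0.504
  TFR = 0.504
Difference = 1.192 − 0.504 = 0.688

0.688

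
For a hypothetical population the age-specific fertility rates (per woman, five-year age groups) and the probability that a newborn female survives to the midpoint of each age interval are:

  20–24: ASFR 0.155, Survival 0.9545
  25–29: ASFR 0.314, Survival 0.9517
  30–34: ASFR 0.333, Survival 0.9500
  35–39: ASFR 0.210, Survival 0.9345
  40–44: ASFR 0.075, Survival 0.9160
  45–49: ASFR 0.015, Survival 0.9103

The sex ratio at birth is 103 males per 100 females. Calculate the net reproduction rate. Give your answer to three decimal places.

2.566

Proportion female at birth = 100 / (100 + 103) = 0.49261.
Survival-weighted fertility by age (5·fₓ·Sₓ):
  20–24: 5 × 0.155 × 0.9545 = 0.73974
  25–29: 5 × 0.314 × 0.9517 = 1.49417
  30–34: 5 × 0.333 × 0.9500 = 1.58175
  35–39: 5 × 0.210 × 0.9345 = 0.98123
  40–44: 5 × 0.075 × 0.9160 = 0.34350
  45–49: 5 × 0.015 × 0.9103 = 0.06827
Sum = 5.20866
NRR = 0.49261 × 5.20866 = 2.56584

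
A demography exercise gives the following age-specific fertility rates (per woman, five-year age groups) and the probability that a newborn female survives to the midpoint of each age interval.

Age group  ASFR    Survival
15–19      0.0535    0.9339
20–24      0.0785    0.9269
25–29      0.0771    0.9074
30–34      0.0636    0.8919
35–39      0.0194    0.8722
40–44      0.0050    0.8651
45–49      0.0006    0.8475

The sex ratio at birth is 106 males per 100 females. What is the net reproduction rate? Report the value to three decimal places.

Proportion female at birth = 100 / (100 + 106) = 0.48544.
Survival-weighted fertility by age (5·fₓ·Sₓ):
  15–19: 5 × 0.0535 × 0.9339 = 0.24982
  20–24: 5 × 0.0785 × 0.9269 = 0.36381
  25–29: 5 × 0.0771 × 0.9074 = 0.34980
  30–34: 5 × 0.0636 × 0.8919 = 0.28362
  35–39: 5 × 0.0194 × 0.8722 = 0.08460
  40–44: 5 × 0.0050 × 0.8651 = 0.02163
  45–49: 5 × 0.0006 × 0.8475 = 0.00254
Sum = 1.35582
NRR = 0.48544 × 1.35582 = 0.65817

0.658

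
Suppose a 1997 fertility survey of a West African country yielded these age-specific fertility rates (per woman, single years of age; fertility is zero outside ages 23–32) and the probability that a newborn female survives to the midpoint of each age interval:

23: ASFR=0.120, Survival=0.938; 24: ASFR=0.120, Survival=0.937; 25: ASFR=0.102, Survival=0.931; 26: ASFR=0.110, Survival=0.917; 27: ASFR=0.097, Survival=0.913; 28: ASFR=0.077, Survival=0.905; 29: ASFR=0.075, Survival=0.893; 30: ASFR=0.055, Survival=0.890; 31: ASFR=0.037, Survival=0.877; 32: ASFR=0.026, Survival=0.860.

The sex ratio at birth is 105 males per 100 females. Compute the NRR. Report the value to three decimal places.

Proportion female at birth = 100 / (100 + 105) = 0.48780.
Per-age-group product (1 × ASFR × survival probability):
  23: 1 × 0.120 × 0.938 = 0.11256
  24: 1 × 0.120 × 0.937 = 0.11244
  25: 1 × 0.102 × 0.931 = 0.09496
  26: 1 × 0.110 × 0.917 = 0.10087
  27: 1 × 0.097 × 0.913 = 0.08856
  28: 1 × 0.077 × 0.905 = 0.06969
  29: 1 × 0.075 × 0.893 = 0.06698
  30: 1 × 0.055 × 0.890 = 0.04895
  31: 1 × 0.037 × 0.877 = 0.03245
  32: 1 × 0.026 × 0.860 = 0.02236
Sum = 0.74982
NRR = 0.48780 × 0.74982 = 0.36576

0.366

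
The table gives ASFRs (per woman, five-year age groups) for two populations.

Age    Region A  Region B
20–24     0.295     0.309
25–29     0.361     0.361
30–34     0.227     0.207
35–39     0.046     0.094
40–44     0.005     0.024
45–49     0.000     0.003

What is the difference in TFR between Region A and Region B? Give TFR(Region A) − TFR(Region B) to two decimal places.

-0.32

Region A:
  Sum of ASFRs = 0.295 + 0.361 + 0.227 + 0.046 + 0.005 + 0.000 = 0.934
  TFR = 5 × 0.934 = 4.67
Region B:
  Sum of ASFRs = 0.309 + 0.361 + 0.207 + 0.094 + 0.024 + 0.003 = 0.998
  TFR = 5 × 0.998 = 4.99
Difference = 4.67 − 4.99 = -0.32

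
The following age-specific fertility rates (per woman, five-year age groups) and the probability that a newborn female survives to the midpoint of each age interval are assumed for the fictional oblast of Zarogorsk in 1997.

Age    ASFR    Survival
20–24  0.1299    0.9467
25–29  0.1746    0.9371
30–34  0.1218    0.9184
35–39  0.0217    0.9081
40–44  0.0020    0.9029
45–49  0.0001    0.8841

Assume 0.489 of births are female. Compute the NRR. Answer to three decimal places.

Proportion female at birth = 0.489.
Per-age-group product (5 × ASFR × survival probability):
  20–24: 5 × 0.1299 × 0.9467 = 0.61488
  25–29: 5 × 0.1746 × 0.9371 = 0.81809
  30–34: 5 × 0.1218 × 0.9184 = 0.55931
  35–39: 5 × 0.0217 × 0.9081 = 0.09853
  40–44: 5 × 0.0020 × 0.9029 = 0.00903
  45–49: 5 × 0.0001 × 0.8841 = 0.00044
Sum = 2.10028
NRR = 0.489 × 2.10028 = 1.02704
An NRR exceeding 1 indicates intrinsic growth under these rates.

1.027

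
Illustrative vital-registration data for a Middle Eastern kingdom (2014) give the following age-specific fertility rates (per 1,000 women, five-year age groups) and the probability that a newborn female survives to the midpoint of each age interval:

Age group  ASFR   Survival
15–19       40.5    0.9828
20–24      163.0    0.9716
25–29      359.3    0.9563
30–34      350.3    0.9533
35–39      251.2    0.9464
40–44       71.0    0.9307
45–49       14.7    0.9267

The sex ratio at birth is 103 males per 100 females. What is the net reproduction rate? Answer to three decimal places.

2.939

Proportion female at birth = 100 / (100 + 103) = 0.49261.
Weighting each age-specific rate by interval width and survival:
  15–19: 5 × 40.5/1000 × 0.9828 = 0.19902
  20–24: 5 × 163.0/1000 × 0.9716 = 0.79185
  25–29: 5 × 359.3/1000 × 0.9563 = 1.71799
  30–34: 5 × 350.3/1000 × 0.9533 = 1.66970
  35–39: 5 × 251.2/1000 × 0.9464 = 1.18868
  40–44: 5 × 71.0/1000 × 0.9307 = 0.33040
  45–49: 5 × 14.7/1000 × 0.9267 = 0.06811
Sum = 5.96575
NRR = 0.49261 × 5.96575 = 2.93879
With NRR above 1 the population is above replacement fertility.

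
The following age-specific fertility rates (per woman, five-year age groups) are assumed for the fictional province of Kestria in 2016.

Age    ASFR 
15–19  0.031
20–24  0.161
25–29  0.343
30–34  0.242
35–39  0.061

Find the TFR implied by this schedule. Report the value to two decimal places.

4.19

Sum of ASFRs = 0.031 + 0.161 + 0.343 + 0.242 + 0.061 = 0.838
TFR = 5 × 0.838 = 4.19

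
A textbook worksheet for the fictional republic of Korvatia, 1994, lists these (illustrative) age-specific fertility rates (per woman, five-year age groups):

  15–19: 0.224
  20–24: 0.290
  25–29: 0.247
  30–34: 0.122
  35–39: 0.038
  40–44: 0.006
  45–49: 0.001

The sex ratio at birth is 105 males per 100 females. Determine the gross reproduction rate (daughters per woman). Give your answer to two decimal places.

2.26

Proportion female at birth = 100 / (100 + 105) = 0.48780.
Sum of ASFRs = 0.224 + 0.290 + 0.247 + 0.122 + 0.038 + 0.006 + 0.001 = 0.928
TFR = 5 × 0.928 = 4.64
GRR = 0.48780 × 4.64 = 2.26339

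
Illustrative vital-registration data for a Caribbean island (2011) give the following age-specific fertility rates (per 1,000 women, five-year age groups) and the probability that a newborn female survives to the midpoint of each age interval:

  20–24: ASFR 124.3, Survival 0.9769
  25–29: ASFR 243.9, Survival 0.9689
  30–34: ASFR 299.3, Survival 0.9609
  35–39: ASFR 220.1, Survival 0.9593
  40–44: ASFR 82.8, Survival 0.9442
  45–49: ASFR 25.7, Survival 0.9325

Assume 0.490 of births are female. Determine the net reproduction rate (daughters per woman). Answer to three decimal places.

2.349

Proportion female at birth = 0.490.
Each age group contributes 5 × ASFR × survival:
  20–24: 5 × 124.3/1000 × 0.9769 = 0.60714
  25–29: 5 × 243.9/1000 × 0.9689 = 1.18157
  30–34: 5 × 299.3/1000 × 0.9609 = 1.43799
  35–39: 5 × 220.1/1000 × 0.9593 = 1.05571
  40–44: 5 × 82.8/1000 × 0.9442 = 0.39090
  45–49: 5 × 25.7/1000 × 0.9325 = 0.11983
Sum = 4.79314
NRR = 0.490 × 4.79314 = 2.34864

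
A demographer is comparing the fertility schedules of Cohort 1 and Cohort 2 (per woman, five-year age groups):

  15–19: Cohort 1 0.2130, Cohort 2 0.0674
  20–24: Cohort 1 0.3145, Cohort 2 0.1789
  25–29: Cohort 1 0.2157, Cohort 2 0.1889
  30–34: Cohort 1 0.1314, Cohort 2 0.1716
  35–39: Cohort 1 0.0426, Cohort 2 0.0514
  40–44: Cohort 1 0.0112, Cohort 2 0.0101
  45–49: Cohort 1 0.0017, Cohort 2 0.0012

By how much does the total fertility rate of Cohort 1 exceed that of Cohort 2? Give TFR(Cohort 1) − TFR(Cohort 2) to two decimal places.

Cohort 1:
  Sum of ASFRs = 0.2130 + 0.3145 + 0.2157 + 0.1314 + 0.0426 + 0.0112 + 0.0017 = 0.9301
  TFR = 5 × 0.9301 = 4.6505
Cohort 2:
  Sum of ASFRs = 0.0674 + 0.1789 + 0.1889 + 0.1716 + 0.0514 + 0.0101 + 0.0012 = 0.6695
  TFR = 5 × 0.6695 = 3.3475
Difference = 4.6505 − 3.3475 = 1.303

1.30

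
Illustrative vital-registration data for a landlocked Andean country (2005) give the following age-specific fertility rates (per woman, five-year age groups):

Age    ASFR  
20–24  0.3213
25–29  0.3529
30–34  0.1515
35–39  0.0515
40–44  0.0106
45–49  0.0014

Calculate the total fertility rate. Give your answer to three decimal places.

Sum of ASFRs = 0.3213 + 0.3529 + 0.1515 + 0.0515 + 0.0106 + 0.0014 = 0.8892
TFR = 5 × 0.8892 = 4.446

4.446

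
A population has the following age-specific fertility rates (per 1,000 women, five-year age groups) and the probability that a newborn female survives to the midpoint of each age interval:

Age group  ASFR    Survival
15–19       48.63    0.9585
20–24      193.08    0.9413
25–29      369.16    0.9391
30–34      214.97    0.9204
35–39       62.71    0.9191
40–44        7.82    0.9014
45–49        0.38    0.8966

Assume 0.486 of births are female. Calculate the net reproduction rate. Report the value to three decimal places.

Proportion female at birth = 0.486.
Per-age-group product (5 × ASFR × survival probability):
  15–19: 5 × 48.63/1000 × 0.9585 = 0.23306
  20–24: 5 × 193.08/1000 × 0.9413 = 0.90873
  25–29: 5 × 369.16/1000 × 0.9391 = 1.73339
  30–34: 5 × 214.97/1000 × 0.9204 = 0.98929
  35–39: 5 × 62.71/1000 × 0.9191 = 0.28818
  40–44: 5 × 7.82/1000 × 0.9014 = 0.03524
  45–49: 5 × 0.38/1000 × 0.8966 = 0.00170
Sum = 4.18959
NRR = 0.486 × 4.18959 = 2.03614

2.036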